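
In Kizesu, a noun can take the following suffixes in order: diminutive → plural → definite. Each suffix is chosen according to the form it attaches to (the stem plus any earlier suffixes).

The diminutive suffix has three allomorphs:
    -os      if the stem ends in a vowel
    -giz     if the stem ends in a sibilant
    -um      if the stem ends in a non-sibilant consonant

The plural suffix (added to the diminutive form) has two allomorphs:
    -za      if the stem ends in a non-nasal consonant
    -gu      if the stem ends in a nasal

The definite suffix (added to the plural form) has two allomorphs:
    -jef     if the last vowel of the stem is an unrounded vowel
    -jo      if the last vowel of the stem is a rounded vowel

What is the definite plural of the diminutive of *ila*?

ilaoszajef

*ila*: final sound = /a/, a vowel → -os → *ilaos*.
Since the final consonant of the diminutive form *ilaos* is /s/ (non-nasal), it takes -za, giving *ilaosza*.
Since the last vowel of the plural form *ilaosza* is /a/ (an unrounded vowel), it takes -jef, giving *ilaoszajef*.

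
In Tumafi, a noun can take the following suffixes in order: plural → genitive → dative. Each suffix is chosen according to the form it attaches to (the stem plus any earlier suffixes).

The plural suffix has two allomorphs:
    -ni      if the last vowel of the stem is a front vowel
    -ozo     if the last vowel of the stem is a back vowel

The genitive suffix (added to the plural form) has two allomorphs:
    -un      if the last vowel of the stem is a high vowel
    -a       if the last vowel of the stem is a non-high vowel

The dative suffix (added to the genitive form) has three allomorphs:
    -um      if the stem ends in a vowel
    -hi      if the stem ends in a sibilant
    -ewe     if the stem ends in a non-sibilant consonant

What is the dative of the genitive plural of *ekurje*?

ekurjeniunewe

*ekurje* — last vowel /e/ (a front vowel) → -ni → *ekurjeni*.
The plural form *ekurjeni* — last vowel /i/ (a high vowel) → -un → *ekurjeniun*.
Since the final sound of the genitive form *ekurjeniun* is /n/ (a non-sibilant consonant), it takes -ewe, giving *ekurjeniunewe*.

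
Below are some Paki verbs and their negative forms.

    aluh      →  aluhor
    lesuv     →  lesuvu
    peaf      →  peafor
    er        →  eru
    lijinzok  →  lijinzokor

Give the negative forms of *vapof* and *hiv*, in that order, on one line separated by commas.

The alternation tracks the final consonant of the stem — -or when the stem ends in a voiceless consonant (*aluh*, *peaf*, *lijinzok*); -u when the stem ends in a voiced consonant (*lesuv*, *er*).
*vapof* — final consonant /f/ (voiceless) → -or → *vapofor*.
Since the final consonant of *hiv* is /v/ (voiced), it takes -u, giving *hivu*.

vapofor, hivu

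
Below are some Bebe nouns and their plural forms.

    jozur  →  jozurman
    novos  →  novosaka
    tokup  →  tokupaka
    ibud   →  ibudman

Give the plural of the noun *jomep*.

Looking at the final consonant of each stem: -aka when the stem ends in a voiceless consonant (*novos*, *tokup*); -man when the stem ends in a voiced consonant (*jozur*, *ibud*).
Since the final consonant of *jomep* is /p/ (voiceless), it takes -aka, giving *jomepaka*.

jomepaka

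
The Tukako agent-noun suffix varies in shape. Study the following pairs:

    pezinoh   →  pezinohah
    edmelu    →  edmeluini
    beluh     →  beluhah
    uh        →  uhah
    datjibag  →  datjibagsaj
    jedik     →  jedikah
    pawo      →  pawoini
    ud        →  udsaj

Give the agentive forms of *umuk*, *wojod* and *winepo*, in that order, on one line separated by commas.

umukah, wojodsaj, winepoini

The alternation tracks the final sound of the stem — -ah when the stem ends in a voiceless consonant (*pezinoh*, *beluh*, *uh*, *jedik*); -saj when the stem ends in a voiced consonant (*datjibag*, *ud*); -ini when the stem ends in a vowel (*edmelu*, *pawo*).
*umuk* — final sound /k/ (a voiceless consonant) → -ah → *umukah*.
*wojod* — final sound /d/ (a voiced consonant) → -saj → *wojodsaj*.
Since the final sound of *winepo* is /o/ (a vowel), it takes -ini, giving *winepoini*.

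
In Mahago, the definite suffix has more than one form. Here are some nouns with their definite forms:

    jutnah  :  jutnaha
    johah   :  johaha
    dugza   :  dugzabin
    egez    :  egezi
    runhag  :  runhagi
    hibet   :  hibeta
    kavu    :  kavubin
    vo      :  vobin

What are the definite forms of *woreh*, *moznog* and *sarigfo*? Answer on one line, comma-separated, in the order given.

woreha, moznogi, sarigfobin

The pattern is voicing of the final sound: -a when the stem ends in a voiceless consonant (*jutnah*, *johah*, *hibet*); -i when the stem ends in a voiced consonant (*egez*, *runhag*); -bin when the stem ends in a vowel (*dugza*, *kavu*, *vo*).
*woreh* — final sound /h/ (a voiceless consonant) → -a → *woreha*.
Since the final sound of *moznog* is /g/ (a voiced consonant), it takes -i, giving *moznogi*.
*sarigfo*: final sound = /o/, a vowel → -bin → *sarigfobin*.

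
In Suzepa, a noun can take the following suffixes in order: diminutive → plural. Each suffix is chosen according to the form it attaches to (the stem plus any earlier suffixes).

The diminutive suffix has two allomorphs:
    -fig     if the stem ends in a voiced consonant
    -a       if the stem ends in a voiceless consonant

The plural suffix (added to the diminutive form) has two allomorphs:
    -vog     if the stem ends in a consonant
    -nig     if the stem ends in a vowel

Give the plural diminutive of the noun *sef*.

The final consonant of *sef* is /f/, which is voiceless, so the diminutive suffix is -a, giving *sefa*.
The diminutive form *sefa*: final sound = /a/, a vowel → -nig → *sefanig*.

sefanig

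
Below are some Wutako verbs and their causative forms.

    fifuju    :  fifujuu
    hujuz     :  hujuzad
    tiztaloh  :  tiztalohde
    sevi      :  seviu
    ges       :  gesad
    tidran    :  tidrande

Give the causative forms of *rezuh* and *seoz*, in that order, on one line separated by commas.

rezuhde, seozad

The suffix is conditioned by the final sound: -ad when the stem ends in a sibilant (*hujuz*, *ges*); -de when the stem ends in a non-sibilant consonant (*tiztaloh*, *tidran*); -u when the stem ends in a vowel (*fifuju*, *sevi*).
Since the final sound of *rezuh* is /h/ (a non-sibilant consonant), it takes -de, giving *rezuhde*.
Since the final sound of *seoz* is /z/ (a sibilant), it takes -ad, giving *seozad*.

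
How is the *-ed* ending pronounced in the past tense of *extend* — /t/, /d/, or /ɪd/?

The stem *extend* ends in /t/ or /d/.
The -ed suffix is realized as /ɪd/ after /t, d/; as /t/ after other voiceless consonants; and as /d/ after other voiced sounds.
So -ed on *extend* is pronounced /ɪd/.

/ɪd/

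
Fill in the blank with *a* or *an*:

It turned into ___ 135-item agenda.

a

The indefinite article is chosen by the initial *sound* of the following word, not its spelling.
The number *135* is spoken "one hundred …", beginning with /wʌn/ — a consonant sound.
So the article is *a*: It turned into a 135-item agenda.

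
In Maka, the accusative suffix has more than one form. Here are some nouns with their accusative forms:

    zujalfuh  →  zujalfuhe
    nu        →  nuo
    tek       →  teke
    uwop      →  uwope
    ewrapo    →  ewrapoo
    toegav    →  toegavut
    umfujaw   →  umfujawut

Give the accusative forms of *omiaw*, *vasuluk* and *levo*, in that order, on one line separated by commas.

omiawut, vasuluke, levoo

The suffix is conditioned by the final sound: -e when the stem ends in a voiceless consonant (*zujalfuh*, *tek*, *uwop*); -ut when the stem ends in a voiced consonant (*toegav*, *umfujaw*); -o when the stem ends in a vowel (*nu*, *ewrapo*).
Since the final sound of *omiaw* is /w/ (a voiced consonant), it takes -ut, giving *omiawut*.
The final sound of *vasuluk* is /k/, which is a voiceless consonant, so the suffix is -e, giving *vasuluke*.
*levo*: final sound = /o/, a vowel → -o → *levoo*.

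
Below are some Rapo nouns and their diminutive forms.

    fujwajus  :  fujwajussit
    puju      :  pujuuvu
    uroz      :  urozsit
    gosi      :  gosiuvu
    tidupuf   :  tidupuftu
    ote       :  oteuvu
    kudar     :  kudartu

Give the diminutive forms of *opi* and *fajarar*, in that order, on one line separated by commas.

opiuvu, fajarartu

The pattern is sibilance of the final sound: -sit when the stem ends in a sibilant (*fujwajus*, *uroz*); -tu when the stem ends in a non-sibilant consonant (*tidupuf*, *kudar*); -uvu when the stem ends in a vowel (*puju*, *gosi*, *ote*).
*opi*: final sound = /i/, a vowel → -uvu → *opiuvu*.
*fajarar*: final sound = /r/, a non-sibilant consonant → -tu → *fajarartu*.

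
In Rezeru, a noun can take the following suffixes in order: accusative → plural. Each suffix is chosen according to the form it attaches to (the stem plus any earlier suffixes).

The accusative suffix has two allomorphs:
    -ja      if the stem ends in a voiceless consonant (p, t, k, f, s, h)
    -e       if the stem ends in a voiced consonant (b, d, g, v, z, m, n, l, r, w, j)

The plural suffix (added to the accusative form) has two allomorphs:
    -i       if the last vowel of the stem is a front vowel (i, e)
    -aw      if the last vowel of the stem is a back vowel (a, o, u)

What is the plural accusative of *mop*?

The final consonant of *mop* is /p/, which is voiceless, so the accusative suffix is -ja, giving *mopja*.
The last vowel of the accusative form *mopja* is /a/, which is a back vowel, so the plural suffix is -aw, giving *mopjaaw*.

mopjaaw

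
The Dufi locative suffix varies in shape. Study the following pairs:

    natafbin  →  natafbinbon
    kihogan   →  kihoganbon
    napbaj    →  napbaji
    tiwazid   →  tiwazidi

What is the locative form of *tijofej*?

Looking at the final consonant of each stem: -bon when the stem ends in a nasal (*natafbin*, *kihogan*); -i when the stem ends in a non-nasal consonant (*napbaj*, *tiwazid*).
The final consonant of *tijofej* is /j/, which is non-nasal, so the suffix is -i, giving *tijofeji*.

tijofeji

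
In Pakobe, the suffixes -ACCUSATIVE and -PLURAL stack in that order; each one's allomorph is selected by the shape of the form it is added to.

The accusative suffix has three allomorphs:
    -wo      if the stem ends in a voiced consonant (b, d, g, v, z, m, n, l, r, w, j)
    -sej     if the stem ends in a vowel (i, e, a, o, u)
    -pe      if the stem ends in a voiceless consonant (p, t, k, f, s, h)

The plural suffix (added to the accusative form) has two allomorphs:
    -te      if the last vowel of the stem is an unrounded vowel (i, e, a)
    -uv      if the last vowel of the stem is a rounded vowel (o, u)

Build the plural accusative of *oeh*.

Since the final sound of *oeh* is /h/ (a voiceless consonant), it takes -pe, giving *oehpe*.
The last vowel of the accusative form *oehpe* is /e/, which is an unrounded vowel, so the plural suffix is -te, giving *oehpete*.

oehpete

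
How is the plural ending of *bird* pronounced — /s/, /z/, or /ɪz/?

The stem *bird* ends in a voiced non-sibilant sound.
The plural suffix surfaces as /ɪz/ after sibilants, /s/ after other voiceless consonants, and /z/ after other voiced sounds.
So the plural -s on *bird* is pronounced /z/.

/z/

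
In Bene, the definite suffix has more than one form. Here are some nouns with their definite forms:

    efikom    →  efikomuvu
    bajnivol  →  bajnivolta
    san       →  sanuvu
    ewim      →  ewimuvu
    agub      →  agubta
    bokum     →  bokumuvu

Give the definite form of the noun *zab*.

zabta

Looking at the final consonant of each stem: -uvu when the stem ends in a nasal (*efikom*, *san*, *ewim*, *bokum*); -ta when the stem ends in a non-nasal consonant (*bajnivol*, *agub*).
*zab*: final consonant = /b/, non-nasal → -ta → *zabta*.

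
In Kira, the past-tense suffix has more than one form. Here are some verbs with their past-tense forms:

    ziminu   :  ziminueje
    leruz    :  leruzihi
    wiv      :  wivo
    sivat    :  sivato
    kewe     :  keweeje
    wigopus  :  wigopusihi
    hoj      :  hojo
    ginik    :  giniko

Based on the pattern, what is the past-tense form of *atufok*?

The pattern is sibilance of the final sound: -ihi when the stem ends in a sibilant (*leruz*, *wigopus*); -o when the stem ends in a non-sibilant consonant (*wiv*, *sivat*, *hoj*, *ginik*); -eje when the stem ends in a vowel (*ziminu*, *kewe*).
*atufok*: final sound = /k/, a non-sibilant consonant → -o → *atufoko*.

atufoko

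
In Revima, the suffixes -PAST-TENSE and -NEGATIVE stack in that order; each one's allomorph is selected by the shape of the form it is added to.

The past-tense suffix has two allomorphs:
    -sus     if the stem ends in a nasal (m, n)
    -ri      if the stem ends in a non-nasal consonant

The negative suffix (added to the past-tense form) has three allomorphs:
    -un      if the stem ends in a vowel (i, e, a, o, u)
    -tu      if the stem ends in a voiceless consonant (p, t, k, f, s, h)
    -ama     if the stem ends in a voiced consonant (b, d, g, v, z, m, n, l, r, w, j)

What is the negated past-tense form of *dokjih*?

The final consonant of *dokjih* is /h/, which is non-nasal, so the past-tense suffix is -ri, giving *dokjihri*.
The past-tense form *dokjihri*: final sound = /i/, a vowel → -un → *dokjihriun*.

dokjihriun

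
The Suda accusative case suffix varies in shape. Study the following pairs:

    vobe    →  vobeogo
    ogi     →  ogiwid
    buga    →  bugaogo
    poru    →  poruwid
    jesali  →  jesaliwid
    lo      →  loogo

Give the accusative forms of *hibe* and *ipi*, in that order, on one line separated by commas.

hibeogo, ipiwid

The suffix is conditioned by the last vowel: -wid when the last vowel of the stem is a high vowel (*ogi*, *poru*, *jesali*); -ogo when the last vowel of the stem is a non-high vowel (*vobe*, *buga*, *lo*).
The last vowel of *hibe* is /e/, which is a non-high vowel, so the suffix is -ogo, giving *hibeogo*.
The last vowel of *ipi* is /i/, which is a high vowel, so the suffix is -wid, giving *ipiwid*.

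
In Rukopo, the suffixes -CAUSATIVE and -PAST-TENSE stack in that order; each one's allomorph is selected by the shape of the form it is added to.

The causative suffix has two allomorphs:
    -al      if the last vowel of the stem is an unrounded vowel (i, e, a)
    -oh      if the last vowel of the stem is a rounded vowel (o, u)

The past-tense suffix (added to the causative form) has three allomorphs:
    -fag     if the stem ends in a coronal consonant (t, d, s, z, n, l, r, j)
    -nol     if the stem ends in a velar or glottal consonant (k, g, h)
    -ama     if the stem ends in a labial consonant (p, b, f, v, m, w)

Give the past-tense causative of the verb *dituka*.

*dituka*: last vowel = /a/, an unrounded vowel → -al → *ditukaal*.
Since the final consonant of the causative form *ditukaal* is /l/ (coronal), it takes -fag, giving *ditukaalfag*.

ditukaalfag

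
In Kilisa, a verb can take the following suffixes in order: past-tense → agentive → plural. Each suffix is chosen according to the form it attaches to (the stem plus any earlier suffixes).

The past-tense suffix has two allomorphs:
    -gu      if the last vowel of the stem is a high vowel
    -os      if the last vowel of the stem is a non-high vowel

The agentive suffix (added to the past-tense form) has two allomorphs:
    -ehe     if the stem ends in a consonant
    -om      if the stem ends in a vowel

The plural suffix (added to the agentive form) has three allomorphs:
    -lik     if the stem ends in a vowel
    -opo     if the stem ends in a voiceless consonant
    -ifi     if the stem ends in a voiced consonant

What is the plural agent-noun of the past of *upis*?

upisguomifi

Since the last vowel of *upis* is /i/ (a high vowel), it takes -gu, giving *upisgu*.
The final sound of the past-tense form *upisgu* is /u/, which is a vowel, so the agentive suffix is -om, giving *upisguom*.
The agentive form *upisguom* — final sound /m/ (a voiced consonant) → -ifi → *upisguomifi*.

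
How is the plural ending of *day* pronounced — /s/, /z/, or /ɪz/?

The stem *day* ends in a voiced non-sibilant sound.
The plural suffix surfaces as /ɪz/ after sibilants, /s/ after other voiceless consonants, and /z/ after other voiced sounds.
So the plural -s on *day* is pronounced /z/.

/z/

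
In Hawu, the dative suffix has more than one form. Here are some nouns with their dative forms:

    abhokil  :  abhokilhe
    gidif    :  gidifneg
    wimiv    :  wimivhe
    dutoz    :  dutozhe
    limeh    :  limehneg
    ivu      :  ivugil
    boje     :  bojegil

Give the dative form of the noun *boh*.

bohneg

The pattern is voicing of the final sound: -neg when the stem ends in a voiceless consonant (*gidif*, *limeh*); -he when the stem ends in a voiced consonant (*abhokil*, *wimiv*, *dutoz*); -gil when the stem ends in a vowel (*ivu*, *boje*).
Since the final sound of *boh* is /h/ (a voiceless consonant), it takes -neg, giving *bohneg*.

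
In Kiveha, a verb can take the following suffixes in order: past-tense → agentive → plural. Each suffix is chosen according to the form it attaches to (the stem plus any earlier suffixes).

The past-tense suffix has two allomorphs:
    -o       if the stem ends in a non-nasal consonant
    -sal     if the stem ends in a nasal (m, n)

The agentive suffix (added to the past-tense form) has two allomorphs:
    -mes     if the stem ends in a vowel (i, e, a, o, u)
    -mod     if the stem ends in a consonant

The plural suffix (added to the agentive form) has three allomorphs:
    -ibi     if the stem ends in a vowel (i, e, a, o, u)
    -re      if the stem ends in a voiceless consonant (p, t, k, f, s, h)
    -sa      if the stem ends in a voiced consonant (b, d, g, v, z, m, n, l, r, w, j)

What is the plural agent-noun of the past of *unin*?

uninsalmodsa

*unin*: final consonant = /n/, a nasal → -sal → *uninsal*.
The final sound of the past-tense form *uninsal* is /l/, which is a consonant, so the agentive suffix is -mod, giving *uninsalmod*.
The agentive form *uninsalmod*: final sound = /d/, a voiced consonant → -sa → *uninsalmodsa*.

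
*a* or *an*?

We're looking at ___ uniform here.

a

The indefinite article is chosen by the initial *sound* of the following word, not its spelling.
*uniform* begins with the sound /juː/ (u pronounced /juː/) — a consonant sound.
So the article is *a*: We're looking at a uniform here.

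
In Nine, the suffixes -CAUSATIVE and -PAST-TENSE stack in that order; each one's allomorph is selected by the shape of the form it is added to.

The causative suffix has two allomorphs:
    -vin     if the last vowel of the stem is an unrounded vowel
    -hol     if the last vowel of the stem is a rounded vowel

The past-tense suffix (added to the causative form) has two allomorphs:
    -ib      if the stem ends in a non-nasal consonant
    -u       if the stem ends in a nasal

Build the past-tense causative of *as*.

asvinu

*as* — last vowel /a/ (an unrounded vowel) → -vin → *asvin*.
The final consonant of the causative form *asvin* is /n/, which is a nasal, so the past-tense suffix is -u, giving *asvinu*.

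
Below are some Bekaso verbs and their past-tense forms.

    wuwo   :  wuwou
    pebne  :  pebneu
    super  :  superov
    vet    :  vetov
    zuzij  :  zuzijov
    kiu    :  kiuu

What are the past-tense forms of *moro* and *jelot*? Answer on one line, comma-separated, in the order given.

The suffix is conditioned by the final sound: -ov when the stem ends in a consonant (*super*, *vet*, *zuzij*); -u when the stem ends in a vowel (*wuwo*, *pebne*, *kiu*).
*moro* — final sound /o/ (a vowel) → -u → *morou*.
Since the final sound of *jelot* is /t/ (a consonant), it takes -ov, giving *jelotov*.

morou, jelotov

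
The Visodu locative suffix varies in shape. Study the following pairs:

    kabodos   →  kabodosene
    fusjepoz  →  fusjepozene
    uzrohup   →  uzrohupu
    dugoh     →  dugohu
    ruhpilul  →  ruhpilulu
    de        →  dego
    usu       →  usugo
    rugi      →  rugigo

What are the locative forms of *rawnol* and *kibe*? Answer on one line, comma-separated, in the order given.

rawnolu, kibego

The suffix is conditioned by the final sound: -ene when the stem ends in a sibilant (*kabodos*, *fusjepoz*); -u when the stem ends in a non-sibilant consonant (*uzrohup*, *dugoh*, *ruhpilul*); -go when the stem ends in a vowel (*de*, *usu*, *rugi*).
*rawnol* — final sound /l/ (a non-sibilant consonant) → -u → *rawnolu*.
The final sound of *kibe* is /e/, which is a vowel, so the suffix is -go, giving *kibego*.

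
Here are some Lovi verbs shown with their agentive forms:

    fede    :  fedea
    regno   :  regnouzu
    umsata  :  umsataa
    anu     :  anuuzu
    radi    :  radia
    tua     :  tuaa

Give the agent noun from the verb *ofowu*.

The suffix is conditioned by the last vowel: -uzu when the last vowel of the stem is a rounded vowel (*regno*, *anu*); -a when the last vowel of the stem is an unrounded vowel (*fede*, *umsata*, *radi*, *tua*).
Since the last vowel of *ofowu* is /u/ (a rounded vowel), it takes -uzu, giving *ofowuuzu*.

ofowuuzu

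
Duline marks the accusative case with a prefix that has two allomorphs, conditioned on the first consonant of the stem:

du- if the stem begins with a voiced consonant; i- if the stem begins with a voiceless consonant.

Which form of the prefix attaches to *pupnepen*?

i-

*pupnepen*: first consonant = /p/, voiceless → i-.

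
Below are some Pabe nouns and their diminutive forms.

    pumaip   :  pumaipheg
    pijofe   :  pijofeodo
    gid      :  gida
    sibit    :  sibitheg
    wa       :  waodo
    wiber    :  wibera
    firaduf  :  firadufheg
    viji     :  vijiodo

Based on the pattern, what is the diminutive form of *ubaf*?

ubafheg

Looking at the final sound of each stem: -heg when the stem ends in a voiceless consonant (*pumaip*, *sibit*, *firaduf*); -a when the stem ends in a voiced consonant (*gid*, *wiber*); -odo when the stem ends in a vowel (*pijofe*, *wa*, *viji*).
*ubaf*: final sound = /f/, a voiceless consonant → -heg → *ubafheg*.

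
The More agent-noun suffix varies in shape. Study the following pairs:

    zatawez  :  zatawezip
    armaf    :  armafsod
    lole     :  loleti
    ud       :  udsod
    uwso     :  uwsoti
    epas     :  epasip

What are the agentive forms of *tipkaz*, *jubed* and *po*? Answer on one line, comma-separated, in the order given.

The alternation tracks the final sound of the stem — -ip when the stem ends in a sibilant (*zatawez*, *epas*); -sod when the stem ends in a non-sibilant consonant (*armaf*, *ud*); -ti when the stem ends in a vowel (*lole*, *uwso*).
The final sound of *tipkaz* is /z/, which is a sibilant, so the suffix is -ip, giving *tipkazip*.
*jubed* — final sound /d/ (a non-sibilant consonant) → -sod → *jubedsod*.
Since the final sound of *po* is /o/ (a vowel), it takes -ti, giving *poti*.

tipkazip, jubedsod, poti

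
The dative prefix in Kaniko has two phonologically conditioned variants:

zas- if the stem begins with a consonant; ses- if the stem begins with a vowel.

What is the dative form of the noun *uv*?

The first sound of *uv* is /u/, which is a vowel, so the prefix is ses-, giving *sesuv*.

sesuv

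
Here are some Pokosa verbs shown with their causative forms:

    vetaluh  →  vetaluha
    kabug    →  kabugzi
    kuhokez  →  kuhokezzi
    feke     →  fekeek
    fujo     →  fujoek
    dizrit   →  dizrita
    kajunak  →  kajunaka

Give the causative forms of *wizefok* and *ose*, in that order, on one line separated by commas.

The suffix is conditioned by the final sound: -a when the stem ends in a voiceless consonant (*vetaluh*, *dizrit*, *kajunak*); -zi when the stem ends in a voiced consonant (*kabug*, *kuhokez*); -ek when the stem ends in a vowel (*feke*, *fujo*).
*wizefok*: final sound = /k/, a voiceless consonant → -a → *wizefoka*.
*ose* — final sound /e/ (a vowel) → -ek → *oseek*.

wizefoka, oseek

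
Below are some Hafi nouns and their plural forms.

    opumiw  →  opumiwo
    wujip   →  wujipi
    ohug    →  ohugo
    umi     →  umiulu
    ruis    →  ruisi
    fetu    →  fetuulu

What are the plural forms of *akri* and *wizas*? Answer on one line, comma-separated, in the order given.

akriulu, wizasi

The alternation tracks the final sound of the stem — -i when the stem ends in a voiceless consonant (*wujip*, *ruis*); -o when the stem ends in a voiced consonant (*opumiw*, *ohug*); -ulu when the stem ends in a vowel (*umi*, *fetu*).
The final sound of *akri* is /i/, which is a vowel, so the suffix is -ulu, giving *akriulu*.
*wizas*: final sound = /s/, a voiceless consonant → -i → *wizasi*.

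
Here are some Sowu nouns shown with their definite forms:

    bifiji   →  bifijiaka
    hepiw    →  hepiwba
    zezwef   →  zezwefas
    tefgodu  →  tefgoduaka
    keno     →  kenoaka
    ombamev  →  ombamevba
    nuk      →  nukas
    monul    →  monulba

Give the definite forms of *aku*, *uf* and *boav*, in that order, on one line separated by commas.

akuaka, ufas, boavba

The suffix is conditioned by the final sound: -as when the stem ends in a voiceless consonant (*zezwef*, *nuk*); -ba when the stem ends in a voiced consonant (*hepiw*, *ombamev*, *monul*); -aka when the stem ends in a vowel (*bifiji*, *tefgodu*, *keno*).
*aku*: final sound = /u/, a vowel → -aka → *akuaka*.
*uf* — final sound /f/ (a voiceless consonant) → -as → *ufas*.
Since the final sound of *boav* is /v/ (a voiced consonant), it takes -ba, giving *boavba*.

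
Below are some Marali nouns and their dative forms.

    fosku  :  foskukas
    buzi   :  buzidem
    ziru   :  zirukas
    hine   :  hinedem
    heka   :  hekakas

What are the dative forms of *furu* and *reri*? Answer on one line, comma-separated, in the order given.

furukas, reridem

The suffix is conditioned by the last vowel: -dem when the last vowel of the stem is a front vowel (*buzi*, *hine*); -kas when the last vowel of the stem is a back vowel (*fosku*, *ziru*, *heka*).
The last vowel of *furu* is /u/, which is a back vowel, so the suffix is -kas, giving *furukas*.
Since the last vowel of *reri* is /i/ (a front vowel), it takes -dem, giving *reridem*.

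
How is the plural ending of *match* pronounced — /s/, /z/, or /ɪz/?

/ɪz/

The stem *match* ends in a sibilant (/s, z, ʃ, ʒ, tʃ, dʒ/).
The plural suffix surfaces as /ɪz/ after sibilants, /s/ after other voiceless consonants, and /z/ after other voiced sounds.
So the plural -s on *match* is pronounced /ɪz/.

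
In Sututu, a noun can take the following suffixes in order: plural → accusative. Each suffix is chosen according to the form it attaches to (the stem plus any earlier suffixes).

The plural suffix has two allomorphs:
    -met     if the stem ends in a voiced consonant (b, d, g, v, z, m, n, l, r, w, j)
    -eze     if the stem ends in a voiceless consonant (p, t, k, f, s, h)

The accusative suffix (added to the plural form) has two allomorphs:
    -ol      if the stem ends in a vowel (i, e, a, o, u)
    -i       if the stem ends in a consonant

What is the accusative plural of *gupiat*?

gupiatezeol

The final consonant of *gupiat* is /t/, which is voiceless, so the plural suffix is -eze, giving *gupiateze*.
The plural form *gupiateze* — final sound /e/ (a vowel) → -ol → *gupiatezeol*.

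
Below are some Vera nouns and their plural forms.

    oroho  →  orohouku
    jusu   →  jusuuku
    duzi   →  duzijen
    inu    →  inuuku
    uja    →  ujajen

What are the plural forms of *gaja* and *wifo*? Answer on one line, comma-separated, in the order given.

The alternation tracks the last vowel of the stem — -uku when the last vowel of the stem is a rounded vowel (*oroho*, *jusu*, *inu*); -jen when the last vowel of the stem is an unrounded vowel (*duzi*, *uja*).
The last vowel of *gaja* is /a/, which is an unrounded vowel, so the suffix is -jen, giving *gajajen*.
*wifo* — last vowel /o/ (a rounded vowel) → -uku → *wifouku*.

gajajen, wifouku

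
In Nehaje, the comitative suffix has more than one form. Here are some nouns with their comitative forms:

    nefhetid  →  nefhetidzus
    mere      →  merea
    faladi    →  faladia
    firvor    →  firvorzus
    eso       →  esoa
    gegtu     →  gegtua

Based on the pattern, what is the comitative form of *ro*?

Looking at the final sound of each stem: -zus when the stem ends in a consonant (*nefhetid*, *firvor*); -a when the stem ends in a vowel (*mere*, *faladi*, *eso*, *gegtu*).
*ro* — final sound /o/ (a vowel) → -a → *roa*.

roa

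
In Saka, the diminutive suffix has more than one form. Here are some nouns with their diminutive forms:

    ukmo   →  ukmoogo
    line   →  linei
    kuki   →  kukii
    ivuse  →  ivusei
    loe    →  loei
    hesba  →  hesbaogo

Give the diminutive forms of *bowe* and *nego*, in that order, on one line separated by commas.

bowei, negoogo

The pattern is front/back vowel harmony: -i when the last vowel of the stem is a front vowel (*line*, *kuki*, *ivuse*, *loe*); -ogo when the last vowel of the stem is a back vowel (*ukmo*, *hesba*).
*bowe* — last vowel /e/ (a front vowel) → -i → *bowei*.
*nego* — last vowel /o/ (a back vowel) → -ogo → *negoogo*.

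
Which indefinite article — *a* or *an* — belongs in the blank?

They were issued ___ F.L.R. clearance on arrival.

an

The indefinite article is chosen by the initial *sound* of the following word, not its spelling.
The initialism *F.L.R.* is read letter by letter; the first letter, F, is pronounced /ɛf/, which begins with a vowel sound.
So the article is *an*: They were issued an F.L.R. clearance on arrival.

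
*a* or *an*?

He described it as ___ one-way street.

a

The indefinite article is chosen by the initial *sound* of the following word, not its spelling.
*one-way* begins with the sound /wʌ/ (*one* pronounced /wʌn/) — a consonant sound.
So the article is *a*: He described it as a one-way street.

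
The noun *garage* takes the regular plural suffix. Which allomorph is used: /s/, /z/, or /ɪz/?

The stem *garage* ends in a sibilant (/s, z, ʃ, ʒ, tʃ, dʒ/).
The plural suffix surfaces as /ɪz/ after sibilants, /s/ after other voiceless consonants, and /z/ after other voiced sounds.
So the plural -s on *garage* is pronounced /ɪz/.

/ɪz/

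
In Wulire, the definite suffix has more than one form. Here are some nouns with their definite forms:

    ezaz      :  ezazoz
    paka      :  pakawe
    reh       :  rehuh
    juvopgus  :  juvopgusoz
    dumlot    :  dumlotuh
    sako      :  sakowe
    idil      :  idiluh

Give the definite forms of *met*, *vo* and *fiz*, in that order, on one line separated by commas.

The pattern is sibilance of the final sound: -oz when the stem ends in a sibilant (*ezaz*, *juvopgus*); -uh when the stem ends in a non-sibilant consonant (*reh*, *dumlot*, *idil*); -we when the stem ends in a vowel (*paka*, *sako*).
The final sound of *met* is /t/, which is a non-sibilant consonant, so the suffix is -uh, giving *metuh*.
*vo*: final sound = /o/, a vowel → -we → *vowe*.
*fiz* — final sound /z/ (a sibilant) → -oz → *fizoz*.

metuh, vowe, fizoz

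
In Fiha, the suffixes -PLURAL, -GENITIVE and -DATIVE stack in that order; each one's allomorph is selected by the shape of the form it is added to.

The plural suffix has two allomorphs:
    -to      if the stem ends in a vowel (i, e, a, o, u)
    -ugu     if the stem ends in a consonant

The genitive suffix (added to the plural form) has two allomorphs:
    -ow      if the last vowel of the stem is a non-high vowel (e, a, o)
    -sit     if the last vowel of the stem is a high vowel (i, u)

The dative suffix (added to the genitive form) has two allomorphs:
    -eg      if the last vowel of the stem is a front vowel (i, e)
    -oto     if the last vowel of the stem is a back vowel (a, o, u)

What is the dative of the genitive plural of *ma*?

matoowoto

The final sound of *ma* is /a/, which is a vowel, so the plural suffix is -to, giving *mato*.
The plural form *mato*: last vowel = /o/, a non-high vowel → -ow → *matoow*.
Since the last vowel of the genitive form *matoow* is /o/ (a back vowel), it takes -oto, giving *matoowoto*.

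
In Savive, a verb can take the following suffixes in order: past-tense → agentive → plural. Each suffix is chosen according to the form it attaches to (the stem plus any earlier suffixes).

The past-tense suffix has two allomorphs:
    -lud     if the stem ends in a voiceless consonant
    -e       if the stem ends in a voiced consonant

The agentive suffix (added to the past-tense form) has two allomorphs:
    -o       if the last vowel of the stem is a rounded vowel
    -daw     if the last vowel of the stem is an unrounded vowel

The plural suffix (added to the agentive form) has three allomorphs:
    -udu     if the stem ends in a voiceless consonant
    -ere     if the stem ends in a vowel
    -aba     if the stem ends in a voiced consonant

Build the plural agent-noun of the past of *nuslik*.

*nuslik*: final consonant = /k/, voiceless → -lud → *nusliklud*.
Since the last vowel of the past-tense form *nusliklud* is /u/ (a rounded vowel), it takes -o, giving *nuslikludo*.
Since the final sound of the agentive form *nuslikludo* is /o/ (a vowel), it takes -ere, giving *nuslikludoere*.

nuslikludoere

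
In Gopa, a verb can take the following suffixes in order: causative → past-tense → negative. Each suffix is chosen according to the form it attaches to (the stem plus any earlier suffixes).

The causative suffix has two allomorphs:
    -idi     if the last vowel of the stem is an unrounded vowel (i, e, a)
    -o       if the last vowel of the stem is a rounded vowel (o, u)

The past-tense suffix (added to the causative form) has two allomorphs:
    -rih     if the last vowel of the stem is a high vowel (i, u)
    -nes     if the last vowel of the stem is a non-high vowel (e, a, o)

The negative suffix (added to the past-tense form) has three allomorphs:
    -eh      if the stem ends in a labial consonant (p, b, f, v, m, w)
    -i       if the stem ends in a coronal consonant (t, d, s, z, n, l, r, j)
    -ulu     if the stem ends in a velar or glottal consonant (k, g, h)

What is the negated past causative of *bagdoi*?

bagdoiidirihulu

*bagdoi* — last vowel /i/ (an unrounded vowel) → -idi → *bagdoiidi*.
Since the last vowel of the causative form *bagdoiidi* is /i/ (a high vowel), it takes -rih, giving *bagdoiidirih*.
Since the final consonant of the past-tense form *bagdoiidirih* is /h/ (velar/glottal), it takes -ulu, giving *bagdoiidirihulu*.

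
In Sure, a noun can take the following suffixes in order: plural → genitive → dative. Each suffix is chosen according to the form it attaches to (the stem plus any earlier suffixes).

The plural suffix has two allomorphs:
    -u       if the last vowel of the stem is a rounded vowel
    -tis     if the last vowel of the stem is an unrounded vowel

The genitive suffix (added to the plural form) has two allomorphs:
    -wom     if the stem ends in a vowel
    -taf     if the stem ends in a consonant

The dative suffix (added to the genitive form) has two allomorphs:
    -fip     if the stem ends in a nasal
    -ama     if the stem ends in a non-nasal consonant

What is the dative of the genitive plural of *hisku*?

hiskuuwomfip

The last vowel of *hisku* is /u/, which is a rounded vowel, so the plural suffix is -u, giving *hiskuu*.
The plural form *hiskuu* — final sound /u/ (a vowel) → -wom → *hiskuuwom*.
The final consonant of the genitive form *hiskuuwom* is /m/, which is a nasal, so the dative suffix is -fip, giving *hiskuuwomfip*.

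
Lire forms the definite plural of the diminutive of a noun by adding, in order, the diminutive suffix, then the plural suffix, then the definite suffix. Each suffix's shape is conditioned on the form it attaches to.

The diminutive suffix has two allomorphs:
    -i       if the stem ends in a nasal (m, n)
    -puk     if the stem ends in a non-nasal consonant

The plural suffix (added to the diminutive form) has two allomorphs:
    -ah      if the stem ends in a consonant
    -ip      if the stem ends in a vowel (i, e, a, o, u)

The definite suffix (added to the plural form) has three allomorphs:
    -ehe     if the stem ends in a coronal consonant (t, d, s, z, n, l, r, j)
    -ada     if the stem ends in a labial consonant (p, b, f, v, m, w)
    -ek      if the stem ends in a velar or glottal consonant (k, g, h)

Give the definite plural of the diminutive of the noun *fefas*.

*fefas* — final consonant /s/ (non-nasal) → -puk → *fefaspuk*.
The final sound of the diminutive form *fefaspuk* is /k/, which is a consonant, so the plural suffix is -ah, giving *fefaspukah*.
The plural form *fefaspukah* — final consonant /h/ (velar/glottal) → -ek → *fefaspukahek*.

fefaspukahek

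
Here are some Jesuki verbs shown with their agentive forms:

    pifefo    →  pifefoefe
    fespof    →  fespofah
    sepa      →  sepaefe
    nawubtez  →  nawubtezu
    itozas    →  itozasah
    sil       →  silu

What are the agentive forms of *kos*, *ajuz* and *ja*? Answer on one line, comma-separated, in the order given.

kosah, ajuzu, jaefe

Looking at the final sound of each stem: -ah when the stem ends in a voiceless consonant (*fespof*, *itozas*); -u when the stem ends in a voiced consonant (*nawubtez*, *sil*); -efe when the stem ends in a vowel (*pifefo*, *sepa*).
The final sound of *kos* is /s/, which is a voiceless consonant, so the suffix is -ah, giving *kosah*.
The final sound of *ajuz* is /z/, which is a voiced consonant, so the suffix is -u, giving *ajuzu*.
*ja* — final sound /a/ (a vowel) → -efe → *jaefe*.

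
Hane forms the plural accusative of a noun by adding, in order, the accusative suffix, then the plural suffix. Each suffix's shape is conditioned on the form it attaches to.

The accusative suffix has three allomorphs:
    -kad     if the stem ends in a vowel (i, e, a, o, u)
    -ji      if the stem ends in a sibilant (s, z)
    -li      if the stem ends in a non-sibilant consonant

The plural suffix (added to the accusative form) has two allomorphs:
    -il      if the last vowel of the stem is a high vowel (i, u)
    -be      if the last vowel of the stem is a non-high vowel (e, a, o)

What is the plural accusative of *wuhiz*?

wuhizjiil

*wuhiz*: final sound = /z/, a sibilant → -ji → *wuhizji*.
The accusative form *wuhizji* — last vowel /i/ (a high vowel) → -il → *wuhizjiil*.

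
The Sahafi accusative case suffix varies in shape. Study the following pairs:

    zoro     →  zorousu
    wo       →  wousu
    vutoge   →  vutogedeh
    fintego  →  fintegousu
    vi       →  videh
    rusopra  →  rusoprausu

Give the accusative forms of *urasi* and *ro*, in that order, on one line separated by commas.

The pattern is front/back vowel harmony: -deh when the last vowel of the stem is a front vowel (*vutoge*, *vi*); -usu when the last vowel of the stem is a back vowel (*zoro*, *wo*, *fintego*, *rusopra*).
Since the last vowel of *urasi* is /i/ (a front vowel), it takes -deh, giving *urasideh*.
*ro* — last vowel /o/ (a back vowel) → -usu → *rousu*.

urasideh, rousu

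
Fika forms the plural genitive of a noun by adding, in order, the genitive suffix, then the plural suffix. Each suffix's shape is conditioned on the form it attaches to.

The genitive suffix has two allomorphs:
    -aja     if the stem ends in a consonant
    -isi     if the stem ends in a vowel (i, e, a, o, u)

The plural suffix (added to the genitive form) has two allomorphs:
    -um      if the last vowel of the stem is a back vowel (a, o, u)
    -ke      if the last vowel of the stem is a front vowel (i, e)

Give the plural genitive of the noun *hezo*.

hezoisike

*hezo*: final sound = /o/, a vowel → -isi → *hezoisi*.
The genitive form *hezoisi*: last vowel = /i/, a front vowel → -ke → *hezoisike*.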